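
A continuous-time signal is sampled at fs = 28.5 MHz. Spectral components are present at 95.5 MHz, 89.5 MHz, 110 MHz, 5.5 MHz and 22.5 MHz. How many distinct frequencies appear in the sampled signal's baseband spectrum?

fs/2 = 14.25 MHz.
95.5 MHz mod fs = 10 MHz.
10 MHz ≤ fs/2 = 14.25 MHz, appears at 10 MHz.
89.5 MHz mod fs = 4 MHz.
4 MHz ≤ fs/2 = 14.25 MHz, appears at 4 MHz.
110 MHz mod fs = 24.5 MHz.
24.5 MHz > fs/2 = 14.25 MHz, folds to fs − 24.5 MHz = 4 MHz.
5.5 MHz ≤ fs/2 = 14.25 MHz, passes unchanged.
22.5 MHz > fs/2 = 14.25 MHz, folds to fs − 22.5 MHz = 6 MHz.
Distinct values: {4 MHz, 5.5 MHz, 6 MHz, 10 MHz} → 4.

4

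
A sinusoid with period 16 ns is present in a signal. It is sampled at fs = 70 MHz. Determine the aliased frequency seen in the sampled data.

7.5 MHz

T = 16 ns → f = 1/T = 62.5 MHz.
62.5 MHz > fs/2 = 35 MHz, folds to fs − 62.5 MHz = 7.5 MHz.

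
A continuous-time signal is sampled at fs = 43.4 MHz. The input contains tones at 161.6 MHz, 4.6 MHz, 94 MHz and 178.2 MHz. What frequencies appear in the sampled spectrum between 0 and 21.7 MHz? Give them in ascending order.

fs/2 = 21.7 MHz.
161.6 MHz mod fs = 31.4 MHz.
31.4 MHz > fs/2 = 21.7 MHz, folds to fs − 31.4 MHz = 12 MHz.
4.6 MHz ≤ fs/2 = 21.7 MHz, passes unchanged.
94 MHz mod fs = 7.2 MHz.
7.2 MHz ≤ fs/2 = 21.7 MHz, appears at 7.2 MHz.
178.2 MHz mod fs = 4.6 MHz.
4.6 MHz ≤ fs/2 = 21.7 MHz, appears at 4.6 MHz.
Distinct values: {4.6 MHz, 7.2 MHz, 12 MHz}.

4.6 MHz, 7.2 MHz, 12 MHz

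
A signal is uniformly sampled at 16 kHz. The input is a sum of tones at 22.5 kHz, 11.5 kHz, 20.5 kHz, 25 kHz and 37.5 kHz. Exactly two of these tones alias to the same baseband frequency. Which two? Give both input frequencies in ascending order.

11.5 kHz, 20.5 kHz

fs/2 = 8 kHz.
22.5 kHz mod fs = 6.5 kHz.
6.5 kHz ≤ fs/2 = 8 kHz, appears at 6.5 kHz.
11.5 kHz > fs/2 = 8 kHz, folds to fs − 11.5 kHz = 4.5 kHz.
20.5 kHz mod fs = 4.5 kHz.
4.5 kHz ≤ fs/2 = 8 kHz, appears at 4.5 kHz.
25 kHz mod fs = 9 kHz.
9 kHz > fs/2 = 8 kHz, folds to fs − 9 kHz = 7 kHz.
37.5 kHz mod fs = 5.5 kHz.
5.5 kHz ≤ fs/2 = 8 kHz, appears at 5.5 kHz.
11.5 kHz and 20.5 kHz both map to 4.5 kHz.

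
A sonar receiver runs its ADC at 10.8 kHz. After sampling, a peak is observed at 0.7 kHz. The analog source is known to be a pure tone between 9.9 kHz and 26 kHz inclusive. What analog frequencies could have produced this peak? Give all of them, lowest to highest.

10.1 kHz, 11.5 kHz, 20.9 kHz, 22.3 kHz

Frequencies that alias to 0.7 kHz are k·fs ± 0.7 kHz for integer k ≥ 0.
k=0: 0.7 kHz.
k=1: 10.1 kHz, 11.5 kHz.
k=2: 20.9 kHz, 22.3 kHz.
k=3: 31.7 kHz, 33.1 kHz.
Within [9.9 kHz, 26 kHz]: 10.1 kHz, 11.5 kHz, 20.9 kHz, 22.3 kHz.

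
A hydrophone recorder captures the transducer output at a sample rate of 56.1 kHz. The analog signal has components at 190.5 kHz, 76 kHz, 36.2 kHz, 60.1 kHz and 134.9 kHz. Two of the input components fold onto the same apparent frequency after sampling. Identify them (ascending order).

fs/2 = 28.05 kHz.
190.5 kHz mod fs = 22.2 kHz.
22.2 kHz ≤ fs/2 = 28.05 kHz, appears at 22.2 kHz.
76 kHz mod fs = 19.9 kHz.
19.9 kHz ≤ fs/2 = 28.05 kHz, appears at 19.9 kHz.
36.2 kHz > fs/2 = 28.05 kHz, folds to fs − 36.2 kHz = 19.9 kHz.
60.1 kHz mod fs = 4 kHz.
4 kHz ≤ fs/2 = 28.05 kHz, appears at 4 kHz.
134.9 kHz mod fs = 22.7 kHz.
22.7 kHz ≤ fs/2 = 28.05 kHz, appears at 22.7 kHz.
36.2 kHz and 76 kHz both map to 19.9 kHz.

36.2 kHz, 76 kHz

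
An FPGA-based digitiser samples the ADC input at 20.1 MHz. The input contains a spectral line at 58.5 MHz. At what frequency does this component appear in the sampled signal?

1.8 MHz

58.5 MHz mod fs = 18.3 MHz.
18.3 MHz > fs/2 = 10.05 MHz, folds to fs − 18.3 MHz = 1.8 MHz.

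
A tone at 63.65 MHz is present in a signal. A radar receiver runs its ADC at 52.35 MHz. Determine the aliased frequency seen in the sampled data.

63.65 MHz mod fs = 11.3 MHz.
11.3 MHz ≤ fs/2 = 26.175 MHz, appears at 11.3 MHz.

11.3 MHz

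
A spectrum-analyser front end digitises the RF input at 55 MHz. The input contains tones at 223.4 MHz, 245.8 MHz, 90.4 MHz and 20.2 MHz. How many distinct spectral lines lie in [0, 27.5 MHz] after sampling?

fs/2 = 27.5 MHz.
223.4 MHz mod fs = 3.4 MHz.
3.4 MHz ≤ fs/2 = 27.5 MHz, appears at 3.4 MHz.
245.8 MHz mod fs = 25.8 MHz.
25.8 MHz ≤ fs/2 = 27.5 MHz, appears at 25.8 MHz.
90.4 MHz mod fs = 35.4 MHz.
35.4 MHz > fs/2 = 27.5 MHz, folds to fs − 35.4 MHz = 19.6 MHz.
20.2 MHz ≤ fs/2 = 27.5 MHz, passes unchanged.
Distinct values: {3.4 MHz, 19.6 MHz, 20.2 MHz, 25.8 MHz} → 4.

4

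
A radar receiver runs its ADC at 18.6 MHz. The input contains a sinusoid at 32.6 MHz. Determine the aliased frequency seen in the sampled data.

32.6 MHz mod fs = 14 MHz.
14 MHz > fs/2 = 9.3 MHz, folds to fs − 14 MHz = 4.6 MHz.

4.6 MHz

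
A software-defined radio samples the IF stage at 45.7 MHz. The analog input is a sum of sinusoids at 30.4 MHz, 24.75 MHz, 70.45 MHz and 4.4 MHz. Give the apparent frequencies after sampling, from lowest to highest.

4.4 MHz, 15.3 MHz, 20.95 MHz

fs/2 = 22.85 MHz.
30.4 MHz > fs/2 = 22.85 MHz, folds to fs − 30.4 MHz = 15.3 MHz.
24.75 MHz > fs/2 = 22.85 MHz, folds to fs − 24.75 MHz = 20.95 MHz.
70.45 MHz mod fs = 24.75 MHz.
24.75 MHz > fs/2 = 22.85 MHz, folds to fs − 24.75 MHz = 20.95 MHz.
4.4 MHz ≤ fs/2 = 22.85 MHz, passes unchanged.
Distinct values: {4.4 MHz, 15.3 MHz, 20.95 MHz}.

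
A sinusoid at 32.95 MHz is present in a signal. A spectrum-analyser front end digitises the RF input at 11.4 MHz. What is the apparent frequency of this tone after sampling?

1.25 MHz

32.95 MHz mod fs = 10.15 MHz.
10.15 MHz > fs/2 = 5.7 MHz, folds to fs − 10.15 MHz = 1.25 MHz.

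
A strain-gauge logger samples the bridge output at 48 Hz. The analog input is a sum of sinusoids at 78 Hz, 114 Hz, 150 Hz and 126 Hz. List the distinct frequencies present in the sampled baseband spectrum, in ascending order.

fs/2 = 24 Hz.
78 Hz mod fs = 30 Hz.
30 Hz > fs/2 = 24 Hz, folds to fs − 30 Hz = 18 Hz.
114 Hz mod fs = 18 Hz.
18 Hz ≤ fs/2 = 24 Hz, appears at 18 Hz.
150 Hz mod fs = 6 Hz.
6 Hz ≤ fs/2 = 24 Hz, appears at 6 Hz.
126 Hz mod fs = 30 Hz.
30 Hz > fs/2 = 24 Hz, folds to fs − 30 Hz = 18 Hz.
Distinct values: {6 Hz, 18 Hz}.

6 Hz, 18 Hz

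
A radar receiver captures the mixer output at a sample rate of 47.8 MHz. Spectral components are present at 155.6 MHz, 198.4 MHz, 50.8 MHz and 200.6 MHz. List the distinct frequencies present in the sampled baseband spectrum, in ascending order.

fs/2 = 23.9 MHz.
155.6 MHz mod fs = 12.2 MHz.
12.2 MHz ≤ fs/2 = 23.9 MHz, appears at 12.2 MHz.
198.4 MHz mod fs = 7.2 MHz.
7.2 MHz ≤ fs/2 = 23.9 MHz, appears at 7.2 MHz.
50.8 MHz mod fs = 3 MHz.
3 MHz ≤ fs/2 = 23.9 MHz, appears at 3 MHz.
200.6 MHz mod fs = 9.4 MHz.
9.4 MHz ≤ fs/2 = 23.9 MHz, appears at 9.4 MHz.
Distinct values: {3 MHz, 7.2 MHz, 9.4 MHz, 12.2 MHz}.

3 MHz, 7.2 MHz, 9.4 MHz, 12.2 MHz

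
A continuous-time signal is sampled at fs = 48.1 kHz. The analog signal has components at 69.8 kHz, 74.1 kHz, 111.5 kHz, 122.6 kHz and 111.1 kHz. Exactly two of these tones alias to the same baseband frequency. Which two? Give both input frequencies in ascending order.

fs/2 = 24.05 kHz.
69.8 kHz mod fs = 21.7 kHz.
21.7 kHz ≤ fs/2 = 24.05 kHz, appears at 21.7 kHz.
74.1 kHz mod fs = 26 kHz.
26 kHz > fs/2 = 24.05 kHz, folds to fs − 26 kHz = 22.1 kHz.
111.5 kHz mod fs = 15.3 kHz.
15.3 kHz ≤ fs/2 = 24.05 kHz, appears at 15.3 kHz.
122.6 kHz mod fs = 26.4 kHz.
26.4 kHz > fs/2 = 24.05 kHz, folds to fs − 26.4 kHz = 21.7 kHz.
111.1 kHz mod fs = 14.9 kHz.
14.9 kHz ≤ fs/2 = 24.05 kHz, appears at 14.9 kHz.
69.8 kHz and 122.6 kHz both map to 21.7 kHz.

69.8 kHz, 122.6 kHz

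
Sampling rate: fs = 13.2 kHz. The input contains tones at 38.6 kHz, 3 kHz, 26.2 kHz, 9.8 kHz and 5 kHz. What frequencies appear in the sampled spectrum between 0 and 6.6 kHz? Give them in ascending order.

0.2 kHz, 1 kHz, 3 kHz, 3.4 kHz, 5 kHz

fs/2 = 6.6 kHz.
38.6 kHz mod fs = 12.2 kHz.
12.2 kHz > fs/2 = 6.6 kHz, folds to fs − 12.2 kHz = 1 kHz.
3 kHz ≤ fs/2 = 6.6 kHz, passes unchanged.
26.2 kHz mod fs = 13 kHz.
13 kHz > fs/2 = 6.6 kHz, folds to fs − 13 kHz = 0.2 kHz.
9.8 kHz > fs/2 = 6.6 kHz, folds to fs − 9.8 kHz = 3.4 kHz.
5 kHz ≤ fs/2 = 6.6 kHz, passes unchanged.
Distinct values: {0.2 kHz, 1 kHz, 3 kHz, 3.4 kHz, 5 kHz}.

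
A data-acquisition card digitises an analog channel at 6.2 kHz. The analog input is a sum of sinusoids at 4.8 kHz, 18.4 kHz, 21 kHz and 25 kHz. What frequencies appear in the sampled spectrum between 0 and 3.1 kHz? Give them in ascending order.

0.2 kHz, 1.4 kHz, 2.4 kHz

fs/2 = 3.1 kHz.
4.8 kHz > fs/2 = 3.1 kHz, folds to fs − 4.8 kHz = 1.4 kHz.
18.4 kHz mod fs = 6 kHz.
6 kHz > fs/2 = 3.1 kHz, folds to fs − 6 kHz = 0.2 kHz.
21 kHz mod fs = 2.4 kHz.
2.4 kHz ≤ fs/2 = 3.1 kHz, appears at 2.4 kHz.
25 kHz mod fs = 0.2 kHz.
0.2 kHz ≤ fs/2 = 3.1 kHz, appears at 0.2 kHz.
Distinct values: {0.2 kHz, 1.4 kHz, 2.4 kHz}.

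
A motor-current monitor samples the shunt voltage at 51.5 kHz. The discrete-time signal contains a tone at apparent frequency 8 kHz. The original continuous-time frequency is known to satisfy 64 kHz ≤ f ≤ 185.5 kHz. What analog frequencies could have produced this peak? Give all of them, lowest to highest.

95 kHz, 111 kHz, 146.5 kHz, 162.5 kHz

Frequencies that alias to 8 kHz are k·fs ± 8 kHz for integer k ≥ 0.
k=0: 8 kHz.
k=1: 43.5 kHz, 59.5 kHz.
k=2: 95 kHz, 111 kHz.
k=3: 146.5 kHz, 162.5 kHz.
k=4: 198 kHz, 214 kHz.
Within [64 kHz, 185.5 kHz]: 95 kHz, 111 kHz, 146.5 kHz, 162.5 kHz.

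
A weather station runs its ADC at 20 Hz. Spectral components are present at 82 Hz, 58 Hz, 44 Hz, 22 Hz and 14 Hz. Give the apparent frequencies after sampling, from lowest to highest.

fs/2 = 10 Hz.
82 Hz mod fs = 2 Hz.
2 Hz ≤ fs/2 = 10 Hz, appears at 2 Hz.
58 Hz mod fs = 18 Hz.
18 Hz > fs/2 = 10 Hz, folds to fs − 18 Hz = 2 Hz.
44 Hz mod fs = 4 Hz.
4 Hz ≤ fs/2 = 10 Hz, appears at 4 Hz.
22 Hz mod fs = 2 Hz.
2 Hz ≤ fs/2 = 10 Hz, appears at 2 Hz.
14 Hz > fs/2 = 10 Hz, folds to fs − 14 Hz = 6 Hz.
Distinct values: {2 Hz, 4 Hz, 6 Hz}.

2 Hz, 4 Hz, 6 Hz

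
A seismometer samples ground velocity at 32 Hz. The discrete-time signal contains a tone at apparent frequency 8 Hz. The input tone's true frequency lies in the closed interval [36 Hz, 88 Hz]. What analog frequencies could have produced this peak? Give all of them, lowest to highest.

Frequencies that alias to 8 Hz are k·fs ± 8 Hz for integer k ≥ 0.
k=0: 8 Hz.
k=1: 24 Hz, 40 Hz.
k=2: 56 Hz, 72 Hz.
k=3: 88 Hz, 104 Hz.
k=4: 120 Hz, 136 Hz.
Within [36 Hz, 88 Hz]: 40 Hz, 56 Hz, 72 Hz, 88 Hz.

40 Hz, 56 Hz, 72 Hz, 88 Hz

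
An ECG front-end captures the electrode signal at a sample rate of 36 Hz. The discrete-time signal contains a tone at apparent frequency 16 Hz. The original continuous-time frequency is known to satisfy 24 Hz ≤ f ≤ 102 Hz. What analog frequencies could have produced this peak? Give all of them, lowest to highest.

Frequencies that alias to 16 Hz are k·fs ± 16 Hz for integer k ≥ 0.
k=0: 16 Hz.
k=1: 20 Hz, 52 Hz.
k=2: 56 Hz, 88 Hz.
k=3: 92 Hz, 124 Hz.
k=4: 128 Hz, 160 Hz.
Within [24 Hz, 102 Hz]: 52 Hz, 56 Hz, 88 Hz, 92 Hz.

52 Hz, 56 Hz, 88 Hz, 92 Hz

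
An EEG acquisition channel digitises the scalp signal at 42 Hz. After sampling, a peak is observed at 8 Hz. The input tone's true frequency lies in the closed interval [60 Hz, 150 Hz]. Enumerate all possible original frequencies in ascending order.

Frequencies that alias to 8 Hz are k·fs ± 8 Hz for integer k ≥ 0.
k=0: 8 Hz.
k=1: 34 Hz, 50 Hz.
k=2: 76 Hz, 92 Hz.
k=3: 118 Hz, 134 Hz.
k=4: 160 Hz, 176 Hz.
Within [60 Hz, 150 Hz]: 76 Hz, 92 Hz, 118 Hz, 134 Hz.

76 Hz, 92 Hz, 118 Hz, 134 Hz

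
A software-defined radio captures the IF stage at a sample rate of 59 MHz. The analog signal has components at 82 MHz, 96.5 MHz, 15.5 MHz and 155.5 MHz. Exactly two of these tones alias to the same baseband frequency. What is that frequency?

21.5 MHz

fs/2 = 29.5 MHz.
82 MHz mod fs = 23 MHz.
23 MHz ≤ fs/2 = 29.5 MHz, appears at 23 MHz.
96.5 MHz mod fs = 37.5 MHz.
37.5 MHz > fs/2 = 29.5 MHz, folds to fs − 37.5 MHz = 21.5 MHz.
15.5 MHz ≤ fs/2 = 29.5 MHz, passes unchanged.
155.5 MHz mod fs = 37.5 MHz.
37.5 MHz > fs/2 = 29.5 MHz, folds to fs − 37.5 MHz = 21.5 MHz.
96.5 MHz and 155.5 MHz both map to 21.5 MHz.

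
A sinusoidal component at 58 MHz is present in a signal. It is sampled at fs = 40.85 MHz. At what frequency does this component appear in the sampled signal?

58 MHz mod fs = 17.15 MHz.
17.15 MHz ≤ fs/2 = 20.425 MHz, appears at 17.15 MHz.

17.15 MHz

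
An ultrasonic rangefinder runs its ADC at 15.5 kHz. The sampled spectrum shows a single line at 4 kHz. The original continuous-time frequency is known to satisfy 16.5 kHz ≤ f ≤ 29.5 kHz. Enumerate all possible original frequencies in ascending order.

19.5 kHz, 27 kHz

Frequencies that alias to 4 kHz are k·fs ± 4 kHz for integer k ≥ 0.
k=0: 4 kHz.
k=1: 11.5 kHz, 19.5 kHz.
k=2: 27 kHz, 35 kHz.
k=3: 42.5 kHz, 50.5 kHz.
Within [16.5 kHz, 29.5 kHz]: 19.5 kHz, 27 kHz.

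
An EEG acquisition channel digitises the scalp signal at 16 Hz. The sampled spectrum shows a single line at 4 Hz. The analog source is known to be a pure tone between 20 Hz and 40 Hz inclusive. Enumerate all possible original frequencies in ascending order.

Frequencies that alias to 4 Hz are k·fs ± 4 Hz for integer k ≥ 0.
k=0: 4 Hz.
k=1: 12 Hz, 20 Hz.
k=2: 28 Hz, 36 Hz.
k=3: 44 Hz, 52 Hz.
Within [20 Hz, 40 Hz]: 20 Hz, 28 Hz, 36 Hz.

20 Hz, 28 Hz, 36 Hz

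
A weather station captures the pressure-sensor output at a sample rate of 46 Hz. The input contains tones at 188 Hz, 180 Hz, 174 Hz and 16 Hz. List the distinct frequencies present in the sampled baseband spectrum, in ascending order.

4 Hz, 10 Hz, 16 Hz

fs/2 = 23 Hz.
188 Hz mod fs = 4 Hz.
4 Hz ≤ fs/2 = 23 Hz, appears at 4 Hz.
180 Hz mod fs = 42 Hz.
42 Hz > fs/2 = 23 Hz, folds to fs − 42 Hz = 4 Hz.
174 Hz mod fs = 36 Hz.
36 Hz > fs/2 = 23 Hz, folds to fs − 36 Hz = 10 Hz.
16 Hz ≤ fs/2 = 23 Hz, passes unchanged.
Distinct values: {4 Hz, 10 Hz, 16 Hz}.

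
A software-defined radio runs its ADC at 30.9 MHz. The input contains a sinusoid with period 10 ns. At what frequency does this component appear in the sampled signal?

T = 10 ns → f = 1/T = 100 MHz.
100 MHz mod fs = 7.3 MHz.
7.3 MHz ≤ fs/2 = 15.45 MHz, appears at 7.3 MHz.

7.3 MHz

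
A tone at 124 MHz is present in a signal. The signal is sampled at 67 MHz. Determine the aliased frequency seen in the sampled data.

124 MHz mod fs = 57 MHz.
57 MHz > fs/2 = 33.5 MHz, folds to fs − 57 MHz = 10 MHz.

10 MHz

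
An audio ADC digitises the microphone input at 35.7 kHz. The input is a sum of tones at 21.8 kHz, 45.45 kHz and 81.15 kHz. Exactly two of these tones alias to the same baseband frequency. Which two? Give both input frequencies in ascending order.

fs/2 = 17.85 kHz.
21.8 kHz > fs/2 = 17.85 kHz, folds to fs − 21.8 kHz = 13.9 kHz.
45.45 kHz mod fs = 9.75 kHz.
9.75 kHz ≤ fs/2 = 17.85 kHz, appears at 9.75 kHz.
81.15 kHz mod fs = 9.75 kHz.
9.75 kHz ≤ fs/2 = 17.85 kHz, appears at 9.75 kHz.
45.45 kHz and 81.15 kHz both map to 9.75 kHz.

45.45 kHz, 81.15 kHz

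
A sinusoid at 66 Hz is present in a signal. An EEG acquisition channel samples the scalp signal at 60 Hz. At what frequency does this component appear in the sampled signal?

6 Hz

66 Hz mod fs = 6 Hz.
6 Hz ≤ fs/2 = 30 Hz, appears at 6 Hz.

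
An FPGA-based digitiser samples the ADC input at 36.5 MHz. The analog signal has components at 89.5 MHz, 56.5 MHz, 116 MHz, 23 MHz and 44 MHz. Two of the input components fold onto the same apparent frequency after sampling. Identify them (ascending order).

56.5 MHz, 89.5 MHz

fs/2 = 18.25 MHz.
89.5 MHz mod fs = 16.5 MHz.
16.5 MHz ≤ fs/2 = 18.25 MHz, appears at 16.5 MHz.
56.5 MHz mod fs = 20 MHz.
20 MHz > fs/2 = 18.25 MHz, folds to fs − 20 MHz = 16.5 MHz.
116 MHz mod fs = 6.5 MHz.
6.5 MHz ≤ fs/2 = 18.25 MHz, appears at 6.5 MHz.
23 MHz > fs/2 = 18.25 MHz, folds to fs − 23 MHz = 13.5 MHz.
44 MHz mod fs = 7.5 MHz.
7.5 MHz ≤ fs/2 = 18.25 MHz, appears at 7.5 MHz.
56.5 MHz and 89.5 MHz both map to 16.5 MHz.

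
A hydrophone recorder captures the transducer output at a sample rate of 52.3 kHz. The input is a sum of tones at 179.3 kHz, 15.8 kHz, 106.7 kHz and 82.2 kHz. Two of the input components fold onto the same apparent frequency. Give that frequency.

22.4 kHz

fs/2 = 26.15 kHz.
179.3 kHz mod fs = 22.4 kHz.
22.4 kHz ≤ fs/2 = 26.15 kHz, appears at 22.4 kHz.
15.8 kHz ≤ fs/2 = 26.15 kHz, passes unchanged.
106.7 kHz mod fs = 2.1 kHz.
2.1 kHz ≤ fs/2 = 26.15 kHz, appears at 2.1 kHz.
82.2 kHz mod fs = 29.9 kHz.
29.9 kHz > fs/2 = 26.15 kHz, folds to fs − 29.9 kHz = 22.4 kHz.
82.2 kHz and 179.3 kHz both map to 22.4 kHz.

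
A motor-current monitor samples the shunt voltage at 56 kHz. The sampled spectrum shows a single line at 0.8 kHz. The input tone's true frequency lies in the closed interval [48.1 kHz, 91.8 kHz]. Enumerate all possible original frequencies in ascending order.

Frequencies that alias to 0.8 kHz are k·fs ± 0.8 kHz for integer k ≥ 0.
k=0: 0.8 kHz.
k=1: 55.2 kHz, 56.8 kHz.
k=2: 111.2 kHz, 112.8 kHz.
Within [48.1 kHz, 91.8 kHz]: 55.2 kHz, 56.8 kHz.

55.2 kHz, 56.8 kHz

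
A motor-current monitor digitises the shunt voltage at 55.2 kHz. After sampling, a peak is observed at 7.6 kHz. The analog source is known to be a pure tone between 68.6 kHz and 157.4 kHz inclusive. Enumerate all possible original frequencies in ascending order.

102.8 kHz, 118 kHz

Frequencies that alias to 7.6 kHz are k·fs ± 7.6 kHz for integer k ≥ 0.
k=0: 7.6 kHz.
k=1: 47.6 kHz, 62.8 kHz.
k=2: 102.8 kHz, 118 kHz.
k=3: 158 kHz, 173.2 kHz.
Within [68.6 kHz, 157.4 kHz]: 102.8 kHz, 118 kHz.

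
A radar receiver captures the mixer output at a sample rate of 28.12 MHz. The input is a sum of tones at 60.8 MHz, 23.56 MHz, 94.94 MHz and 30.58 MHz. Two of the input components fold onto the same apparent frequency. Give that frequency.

4.56 MHz

fs/2 = 14.06 MHz.
60.8 MHz mod fs = 4.56 MHz.
4.56 MHz ≤ fs/2 = 14.06 MHz, appears at 4.56 MHz.
23.56 MHz > fs/2 = 14.06 MHz, folds to fs − 23.56 MHz = 4.56 MHz.
94.94 MHz mod fs = 10.58 MHz.
10.58 MHz ≤ fs/2 = 14.06 MHz, appears at 10.58 MHz.
30.58 MHz mod fs = 2.46 MHz.
2.46 MHz ≤ fs/2 = 14.06 MHz, appears at 2.46 MHz.
23.56 MHz and 60.8 MHz both map to 4.56 MHz.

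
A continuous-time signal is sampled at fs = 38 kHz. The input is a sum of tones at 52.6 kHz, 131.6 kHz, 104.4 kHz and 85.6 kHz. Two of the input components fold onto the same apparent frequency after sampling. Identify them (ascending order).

85.6 kHz, 104.4 kHz

fs/2 = 19 kHz.
52.6 kHz mod fs = 14.6 kHz.
14.6 kHz ≤ fs/2 = 19 kHz, appears at 14.6 kHz.
131.6 kHz mod fs = 17.6 kHz.
17.6 kHz ≤ fs/2 = 19 kHz, appears at 17.6 kHz.
104.4 kHz mod fs = 28.4 kHz.
28.4 kHz > fs/2 = 19 kHz, folds to fs − 28.4 kHz = 9.6 kHz.
85.6 kHz mod fs = 9.6 kHz.
9.6 kHz ≤ fs/2 = 19 kHz, appears at 9.6 kHz.
85.6 kHz and 104.4 kHz both map to 9.6 kHz.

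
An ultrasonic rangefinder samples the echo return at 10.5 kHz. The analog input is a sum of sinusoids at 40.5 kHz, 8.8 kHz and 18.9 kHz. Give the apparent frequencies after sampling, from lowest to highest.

1.5 kHz, 1.7 kHz, 2.1 kHz

fs/2 = 5.25 kHz.
40.5 kHz mod fs = 9 kHz.
9 kHz > fs/2 = 5.25 kHz, folds to fs − 9 kHz = 1.5 kHz.
8.8 kHz > fs/2 = 5.25 kHz, folds to fs − 8.8 kHz = 1.7 kHz.
18.9 kHz mod fs = 8.4 kHz.
8.4 kHz > fs/2 = 5.25 kHz, folds to fs − 8.4 kHz = 2.1 kHz.
Distinct values: {1.5 kHz, 1.7 kHz, 2.1 kHz}.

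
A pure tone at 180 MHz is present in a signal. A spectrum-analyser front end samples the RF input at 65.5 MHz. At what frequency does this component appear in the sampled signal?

16.5 MHz

180 MHz mod fs = 49 MHz.
49 MHz > fs/2 = 32.75 MHz, folds to fs − 49 MHz = 16.5 MHz.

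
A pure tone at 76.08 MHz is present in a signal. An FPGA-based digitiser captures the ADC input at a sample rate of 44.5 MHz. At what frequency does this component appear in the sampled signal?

12.92 MHz

76.08 MHz mod fs = 31.58 MHz.
31.58 MHz > fs/2 = 22.25 MHz, folds to fs − 31.58 MHz = 12.92 MHz.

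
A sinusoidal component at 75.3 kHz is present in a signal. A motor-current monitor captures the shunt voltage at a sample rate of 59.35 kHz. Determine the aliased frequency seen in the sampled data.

15.95 kHz

75.3 kHz mod fs = 15.95 kHz.
15.95 kHz ≤ fs/2 = 29.675 kHz, appears at 15.95 kHz.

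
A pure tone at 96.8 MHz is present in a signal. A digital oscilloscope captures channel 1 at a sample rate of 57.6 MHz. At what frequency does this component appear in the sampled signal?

18.4 MHz

96.8 MHz mod fs = 39.2 MHz.
39.2 MHz > fs/2 = 28.8 MHz, folds to fs − 39.2 MHz = 18.4 MHz.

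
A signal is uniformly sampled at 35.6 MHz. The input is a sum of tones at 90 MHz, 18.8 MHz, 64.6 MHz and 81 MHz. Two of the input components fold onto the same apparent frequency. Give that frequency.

fs/2 = 17.8 MHz.
90 MHz mod fs = 18.8 MHz.
18.8 MHz > fs/2 = 17.8 MHz, folds to fs − 18.8 MHz = 16.8 MHz.
18.8 MHz > fs/2 = 17.8 MHz, folds to fs − 18.8 MHz = 16.8 MHz.
64.6 MHz mod fs = 29 MHz.
29 MHz > fs/2 = 17.8 MHz, folds to fs − 29 MHz = 6.6 MHz.
81 MHz mod fs = 9.8 MHz.
9.8 MHz ≤ fs/2 = 17.8 MHz, appears at 9.8 MHz.
18.8 MHz and 90 MHz both map to 16.8 MHz.

16.8 MHz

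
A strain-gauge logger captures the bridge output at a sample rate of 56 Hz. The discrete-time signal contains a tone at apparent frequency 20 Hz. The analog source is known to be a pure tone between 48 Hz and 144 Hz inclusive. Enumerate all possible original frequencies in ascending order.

Frequencies that alias to 20 Hz are k·fs ± 20 Hz for integer k ≥ 0.
k=0: 20 Hz.
k=1: 36 Hz, 76 Hz.
k=2: 92 Hz, 132 Hz.
k=3: 148 Hz, 188 Hz.
Within [48 Hz, 144 Hz]: 76 Hz, 92 Hz, 132 Hz.

76 Hz, 92 Hz, 132 Hz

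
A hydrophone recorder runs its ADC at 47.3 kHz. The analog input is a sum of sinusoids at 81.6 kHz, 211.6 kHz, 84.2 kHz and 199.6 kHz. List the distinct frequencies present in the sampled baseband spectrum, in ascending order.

10.4 kHz, 13 kHz, 22.4 kHz

fs/2 = 23.65 kHz.
81.6 kHz mod fs = 34.3 kHz.
34.3 kHz > fs/2 = 23.65 kHz, folds to fs − 34.3 kHz = 13 kHz.
211.6 kHz mod fs = 22.4 kHz.
22.4 kHz ≤ fs/2 = 23.65 kHz, appears at 22.4 kHz.
84.2 kHz mod fs = 36.9 kHz.
36.9 kHz > fs/2 = 23.65 kHz, folds to fs − 36.9 kHz = 10.4 kHz.
199.6 kHz mod fs = 10.4 kHz.
10.4 kHz ≤ fs/2 = 23.65 kHz, appears at 10.4 kHz.
Distinct values: {10.4 kHz, 13 kHz, 22.4 kHz}.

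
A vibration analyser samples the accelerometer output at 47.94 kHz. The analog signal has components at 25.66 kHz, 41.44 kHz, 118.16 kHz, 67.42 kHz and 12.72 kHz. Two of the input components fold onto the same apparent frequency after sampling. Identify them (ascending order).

fs/2 = 23.97 kHz.
25.66 kHz > fs/2 = 23.97 kHz, folds to fs − 25.66 kHz = 22.28 kHz.
41.44 kHz > fs/2 = 23.97 kHz, folds to fs − 41.44 kHz = 6.5 kHz.
118.16 kHz mod fs = 22.28 kHz.
22.28 kHz ≤ fs/2 = 23.97 kHz, appears at 22.28 kHz.
67.42 kHz mod fs = 19.48 kHz.
19.48 kHz ≤ fs/2 = 23.97 kHz, appears at 19.48 kHz.
12.72 kHz ≤ fs/2 = 23.97 kHz, passes unchanged.
25.66 kHz and 118.16 kHz both map to 22.28 kHz.

25.66 kHz, 118.16 kHz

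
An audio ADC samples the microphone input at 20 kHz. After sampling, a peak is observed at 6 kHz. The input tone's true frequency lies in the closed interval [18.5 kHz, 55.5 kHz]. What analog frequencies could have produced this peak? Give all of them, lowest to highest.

26 kHz, 34 kHz, 46 kHz, 54 kHz

Frequencies that alias to 6 kHz are k·fs ± 6 kHz for integer k ≥ 0.
k=0: 6 kHz.
k=1: 14 kHz, 26 kHz.
k=2: 34 kHz, 46 kHz.
k=3: 54 kHz, 66 kHz.
k=4: 74 kHz, 86 kHz.
Within [18.5 kHz, 55.5 kHz]: 26 kHz, 34 kHz, 46 kHz, 54 kHz.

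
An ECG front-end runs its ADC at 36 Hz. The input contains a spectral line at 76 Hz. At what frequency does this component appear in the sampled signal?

4 Hz

76 Hz mod fs = 4 Hz.
4 Hz ≤ fs/2 = 18 Hz, appears at 4 Hz.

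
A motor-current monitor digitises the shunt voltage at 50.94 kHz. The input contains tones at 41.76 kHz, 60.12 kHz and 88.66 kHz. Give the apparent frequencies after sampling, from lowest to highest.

9.18 kHz, 13.22 kHz

fs/2 = 25.47 kHz.
41.76 kHz > fs/2 = 25.47 kHz, folds to fs − 41.76 kHz = 9.18 kHz.
60.12 kHz mod fs = 9.18 kHz.
9.18 kHz ≤ fs/2 = 25.47 kHz, appears at 9.18 kHz.
88.66 kHz mod fs = 37.72 kHz.
37.72 kHz > fs/2 = 25.47 kHz, folds to fs − 37.72 kHz = 13.22 kHz.
Distinct values: {9.18 kHz, 13.22 kHz}.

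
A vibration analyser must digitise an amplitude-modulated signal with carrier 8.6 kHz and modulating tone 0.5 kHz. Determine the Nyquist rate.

AM sidebands sit at fc ± fm = 8.1 kHz and 9.1 kHz.
Highest-frequency component: 9.1 kHz.
Nyquist rate = 2 × 9.1 kHz = 18.2 kHz.

18.2 kHz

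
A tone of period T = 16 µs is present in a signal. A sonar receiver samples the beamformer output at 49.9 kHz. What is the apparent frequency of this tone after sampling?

12.6 kHz

T = 16 µs → f = 1/T = 62.5 kHz.
62.5 kHz mod fs = 12.6 kHz.
12.6 kHz ≤ fs/2 = 24.95 kHz, appears at 12.6 kHz.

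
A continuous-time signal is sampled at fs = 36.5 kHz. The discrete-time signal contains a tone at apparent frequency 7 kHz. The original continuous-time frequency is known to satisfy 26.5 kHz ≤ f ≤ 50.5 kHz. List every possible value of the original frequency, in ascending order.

Frequencies that alias to 7 kHz are k·fs ± 7 kHz for integer k ≥ 0.
k=0: 7 kHz.
k=1: 29.5 kHz, 43.5 kHz.
k=2: 66 kHz, 80 kHz.
Within [26.5 kHz, 50.5 kHz]: 29.5 kHz, 43.5 kHz.

29.5 kHz, 43.5 kHz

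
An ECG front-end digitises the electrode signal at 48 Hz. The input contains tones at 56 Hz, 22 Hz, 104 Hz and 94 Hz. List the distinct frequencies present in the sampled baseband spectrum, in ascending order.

2 Hz, 8 Hz, 22 Hz

fs/2 = 24 Hz.
56 Hz mod fs = 8 Hz.
8 Hz ≤ fs/2 = 24 Hz, appears at 8 Hz.
22 Hz ≤ fs/2 = 24 Hz, passes unchanged.
104 Hz mod fs = 8 Hz.
8 Hz ≤ fs/2 = 24 Hz, appears at 8 Hz.
94 Hz mod fs = 46 Hz.
46 Hz > fs/2 = 24 Hz, folds to fs − 46 Hz = 2 Hz.
Distinct values: {2 Hz, 8 Hz, 22 Hz}.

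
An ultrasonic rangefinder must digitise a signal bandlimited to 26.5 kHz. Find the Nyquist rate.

Nyquist rate = 2 × 26.5 kHz = 53 kHz.

53 kHz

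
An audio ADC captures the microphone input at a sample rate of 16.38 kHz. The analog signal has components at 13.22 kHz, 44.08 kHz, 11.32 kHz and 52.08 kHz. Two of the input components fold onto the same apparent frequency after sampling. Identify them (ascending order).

11.32 kHz, 44.08 kHz

fs/2 = 8.19 kHz.
13.22 kHz > fs/2 = 8.19 kHz, folds to fs − 13.22 kHz = 3.16 kHz.
44.08 kHz mod fs = 11.32 kHz.
11.32 kHz > fs/2 = 8.19 kHz, folds to fs − 11.32 kHz = 5.06 kHz.
11.32 kHz > fs/2 = 8.19 kHz, folds to fs − 11.32 kHz = 5.06 kHz.
52.08 kHz mod fs = 2.94 kHz.
2.94 kHz ≤ fs/2 = 8.19 kHz, appears at 2.94 kHz.
11.32 kHz and 44.08 kHz both map to 5.06 kHz.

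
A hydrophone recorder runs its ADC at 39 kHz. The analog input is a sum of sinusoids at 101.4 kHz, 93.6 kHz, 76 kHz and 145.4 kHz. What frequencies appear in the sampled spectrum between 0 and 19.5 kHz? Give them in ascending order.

2 kHz, 10.6 kHz, 15.6 kHz

fs/2 = 19.5 kHz.
101.4 kHz mod fs = 23.4 kHz.
23.4 kHz > fs/2 = 19.5 kHz, folds to fs − 23.4 kHz = 15.6 kHz.
93.6 kHz mod fs = 15.6 kHz.
15.6 kHz ≤ fs/2 = 19.5 kHz, appears at 15.6 kHz.
76 kHz mod fs = 37 kHz.
37 kHz > fs/2 = 19.5 kHz, folds to fs − 37 kHz = 2 kHz.
145.4 kHz mod fs = 28.4 kHz.
28.4 kHz > fs/2 = 19.5 kHz, folds to fs − 28.4 kHz = 10.6 kHz.
Distinct values: {2 kHz, 10.6 kHz, 15.6 kHz}.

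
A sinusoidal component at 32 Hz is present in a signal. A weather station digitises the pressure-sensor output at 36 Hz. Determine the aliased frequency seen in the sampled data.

4 Hz

32 Hz > fs/2 = 18 Hz, folds to fs − 32 Hz = 4 Hz.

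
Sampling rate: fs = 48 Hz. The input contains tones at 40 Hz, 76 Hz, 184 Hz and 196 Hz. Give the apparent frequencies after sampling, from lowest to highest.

4 Hz, 8 Hz, 20 Hz

fs/2 = 24 Hz.
40 Hz > fs/2 = 24 Hz, folds to fs − 40 Hz = 8 Hz.
76 Hz mod fs = 28 Hz.
28 Hz > fs/2 = 24 Hz, folds to fs − 28 Hz = 20 Hz.
184 Hz mod fs = 40 Hz.
40 Hz > fs/2 = 24 Hz, folds to fs − 40 Hz = 8 Hz.
196 Hz mod fs = 4 Hz.
4 Hz ≤ fs/2 = 24 Hz, appears at 4 Hz.
Distinct values: {4 Hz, 8 Hz, 20 Hz}.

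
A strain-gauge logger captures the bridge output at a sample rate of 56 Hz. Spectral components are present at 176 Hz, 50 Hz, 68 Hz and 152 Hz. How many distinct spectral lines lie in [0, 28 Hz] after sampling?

4

fs/2 = 28 Hz.
176 Hz mod fs = 8 Hz.
8 Hz ≤ fs/2 = 28 Hz, appears at 8 Hz.
50 Hz > fs/2 = 28 Hz, folds to fs − 50 Hz = 6 Hz.
68 Hz mod fs = 12 Hz.
12 Hz ≤ fs/2 = 28 Hz, appears at 12 Hz.
152 Hz mod fs = 40 Hz.
40 Hz > fs/2 = 28 Hz, folds to fs − 40 Hz = 16 Hz.
Distinct values: {6 Hz, 8 Hz, 12 Hz, 16 Hz} → 4.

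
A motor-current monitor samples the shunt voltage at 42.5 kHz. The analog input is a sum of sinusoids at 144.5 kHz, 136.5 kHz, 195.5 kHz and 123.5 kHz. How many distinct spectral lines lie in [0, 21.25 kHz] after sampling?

3

fs/2 = 21.25 kHz.
144.5 kHz mod fs = 17 kHz.
17 kHz ≤ fs/2 = 21.25 kHz, appears at 17 kHz.
136.5 kHz mod fs = 9 kHz.
9 kHz ≤ fs/2 = 21.25 kHz, appears at 9 kHz.
195.5 kHz mod fs = 25.5 kHz.
25.5 kHz > fs/2 = 21.25 kHz, folds to fs − 25.5 kHz = 17 kHz.
123.5 kHz mod fs = 38.5 kHz.
38.5 kHz > fs/2 = 21.25 kHz, folds to fs − 38.5 kHz = 4 kHz.
Distinct values: {4 kHz, 9 kHz, 17 kHz} → 3.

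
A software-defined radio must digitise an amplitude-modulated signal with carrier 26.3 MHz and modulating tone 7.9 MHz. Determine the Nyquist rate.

68.4 MHz

AM sidebands sit at fc ± fm = 18.4 MHz and 34.2 MHz.
Highest-frequency component: 34.2 MHz.
Nyquist rate = 2 × 34.2 MHz = 68.4 MHz.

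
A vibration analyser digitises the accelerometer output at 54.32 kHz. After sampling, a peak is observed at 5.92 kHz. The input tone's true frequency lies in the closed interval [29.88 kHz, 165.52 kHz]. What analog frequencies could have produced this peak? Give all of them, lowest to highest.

48.4 kHz, 60.24 kHz, 102.72 kHz, 114.56 kHz, 157.04 kHz

Frequencies that alias to 5.92 kHz are k·fs ± 5.92 kHz for integer k ≥ 0.
k=0: 5.92 kHz.
k=1: 48.4 kHz, 60.24 kHz.
k=2: 102.72 kHz, 114.56 kHz.
k=3: 157.04 kHz, 168.88 kHz.
k=4: 211.36 kHz, 223.2 kHz.
Within [29.88 kHz, 165.52 kHz]: 48.4 kHz, 60.24 kHz, 102.72 kHz, 114.56 kHz, 157.04 kHz.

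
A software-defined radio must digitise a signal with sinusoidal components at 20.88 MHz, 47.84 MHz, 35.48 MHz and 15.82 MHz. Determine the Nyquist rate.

Highest-frequency component: 47.84 MHz.
Nyquist rate = 2 × 47.84 MHz = 95.68 MHz.

95.68 MHz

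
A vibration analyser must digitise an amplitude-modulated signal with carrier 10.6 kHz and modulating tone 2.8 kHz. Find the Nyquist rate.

AM sidebands sit at fc ± fm = 7.8 kHz and 13.4 kHz.
Highest-frequency component: 13.4 kHz.
Nyquist rate = 2 × 13.4 kHz = 26.8 kHz.

26.8 kHz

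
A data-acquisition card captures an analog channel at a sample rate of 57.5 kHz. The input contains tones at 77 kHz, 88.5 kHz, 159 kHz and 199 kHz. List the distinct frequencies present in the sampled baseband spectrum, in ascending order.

fs/2 = 28.75 kHz.
77 kHz mod fs = 19.5 kHz.
19.5 kHz ≤ fs/2 = 28.75 kHz, appears at 19.5 kHz.
88.5 kHz mod fs = 31 kHz.
31 kHz > fs/2 = 28.75 kHz, folds to fs − 31 kHz = 26.5 kHz.
159 kHz mod fs = 44 kHz.
44 kHz > fs/2 = 28.75 kHz, folds to fs − 44 kHz = 13.5 kHz.
199 kHz mod fs = 26.5 kHz.
26.5 kHz ≤ fs/2 = 28.75 kHz, appears at 26.5 kHz.
Distinct values: {13.5 kHz, 19.5 kHz, 26.5 kHz}.

13.5 kHz, 19.5 kHz, 26.5 kHz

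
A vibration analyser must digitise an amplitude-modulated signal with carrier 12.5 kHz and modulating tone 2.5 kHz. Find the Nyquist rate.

30 kHz

AM sidebands sit at fc ± fm = 10 kHz and 15 kHz.
Highest-frequency component: 15 kHz.
Nyquist rate = 2 × 15 kHz = 30 kHz.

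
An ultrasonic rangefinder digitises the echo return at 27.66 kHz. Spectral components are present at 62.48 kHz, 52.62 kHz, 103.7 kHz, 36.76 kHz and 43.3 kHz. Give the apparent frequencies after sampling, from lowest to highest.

2.7 kHz, 6.94 kHz, 7.16 kHz, 9.1 kHz, 12.02 kHz

fs/2 = 13.83 kHz.
62.48 kHz mod fs = 7.16 kHz.
7.16 kHz ≤ fs/2 = 13.83 kHz, appears at 7.16 kHz.
52.62 kHz mod fs = 24.96 kHz.
24.96 kHz > fs/2 = 13.83 kHz, folds to fs − 24.96 kHz = 2.7 kHz.
103.7 kHz mod fs = 20.72 kHz.
20.72 kHz > fs/2 = 13.83 kHz, folds to fs − 20.72 kHz = 6.94 kHz.
36.76 kHz mod fs = 9.1 kHz.
9.1 kHz ≤ fs/2 = 13.83 kHz, appears at 9.1 kHz.
43.3 kHz mod fs = 15.64 kHz.
15.64 kHz > fs/2 = 13.83 kHz, folds to fs − 15.64 kHz = 12.02 kHz.
Distinct values: {2.7 kHz, 6.94 kHz, 7.16 kHz, 9.1 kHz, 12.02 kHz}.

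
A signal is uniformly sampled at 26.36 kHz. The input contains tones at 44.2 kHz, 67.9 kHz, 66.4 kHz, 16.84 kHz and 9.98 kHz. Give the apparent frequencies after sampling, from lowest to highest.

8.52 kHz, 9.52 kHz, 9.98 kHz, 11.18 kHz, 12.68 kHz

fs/2 = 13.18 kHz.
44.2 kHz mod fs = 17.84 kHz.
17.84 kHz > fs/2 = 13.18 kHz, folds to fs − 17.84 kHz = 8.52 kHz.
67.9 kHz mod fs = 15.18 kHz.
15.18 kHz > fs/2 = 13.18 kHz, folds to fs − 15.18 kHz = 11.18 kHz.
66.4 kHz mod fs = 13.68 kHz.
13.68 kHz > fs/2 = 13.18 kHz, folds to fs − 13.68 kHz = 12.68 kHz.
16.84 kHz > fs/2 = 13.18 kHz, folds to fs − 16.84 kHz = 9.52 kHz.
9.98 kHz ≤ fs/2 = 13.18 kHz, passes unchanged.
Distinct values: {8.52 kHz, 9.52 kHz, 9.98 kHz, 11.18 kHz, 12.68 kHz}.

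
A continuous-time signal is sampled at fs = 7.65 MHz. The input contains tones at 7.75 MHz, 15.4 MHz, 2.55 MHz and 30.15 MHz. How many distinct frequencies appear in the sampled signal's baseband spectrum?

fs/2 = 3.825 MHz.
7.75 MHz mod fs = 0.1 MHz.
0.1 MHz ≤ fs/2 = 3.825 MHz, appears at 0.1 MHz.
15.4 MHz mod fs = 0.1 MHz.
0.1 MHz ≤ fs/2 = 3.825 MHz, appears at 0.1 MHz.
2.55 MHz ≤ fs/2 = 3.825 MHz, passes unchanged.
30.15 MHz mod fs = 7.2 MHz.
7.2 MHz > fs/2 = 3.825 MHz, folds to fs − 7.2 MHz = 0.45 MHz.
Distinct values: {0.1 MHz, 0.45 MHz, 2.55 MHz} → 3.

3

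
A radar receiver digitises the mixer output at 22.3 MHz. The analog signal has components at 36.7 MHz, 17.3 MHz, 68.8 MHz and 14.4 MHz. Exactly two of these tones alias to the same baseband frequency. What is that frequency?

fs/2 = 11.15 MHz.
36.7 MHz mod fs = 14.4 MHz.
14.4 MHz > fs/2 = 11.15 MHz, folds to fs − 14.4 MHz = 7.9 MHz.
17.3 MHz > fs/2 = 11.15 MHz, folds to fs − 17.3 MHz = 5 MHz.
68.8 MHz mod fs = 1.9 MHz.
1.9 MHz ≤ fs/2 = 11.15 MHz, appears at 1.9 MHz.
14.4 MHz > fs/2 = 11.15 MHz, folds to fs − 14.4 MHz = 7.9 MHz.
14.4 MHz and 36.7 MHz both map to 7.9 MHz.

7.9 MHz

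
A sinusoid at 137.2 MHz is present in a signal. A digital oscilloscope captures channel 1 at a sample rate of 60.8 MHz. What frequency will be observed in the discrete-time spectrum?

15.6 MHz

137.2 MHz mod fs = 15.6 MHz.
15.6 MHz ≤ fs/2 = 30.4 MHz, appears at 15.6 MHz.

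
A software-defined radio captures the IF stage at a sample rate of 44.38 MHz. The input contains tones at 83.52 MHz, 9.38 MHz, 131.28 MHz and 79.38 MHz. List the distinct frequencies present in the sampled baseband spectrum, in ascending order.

1.86 MHz, 5.24 MHz, 9.38 MHz

fs/2 = 22.19 MHz.
83.52 MHz mod fs = 39.14 MHz.
39.14 MHz > fs/2 = 22.19 MHz, folds to fs − 39.14 MHz = 5.24 MHz.
9.38 MHz ≤ fs/2 = 22.19 MHz, passes unchanged.
131.28 MHz mod fs = 42.52 MHz.
42.52 MHz > fs/2 = 22.19 MHz, folds to fs − 42.52 MHz = 1.86 MHz.
79.38 MHz mod fs = 35 MHz.
35 MHz > fs/2 = 22.19 MHz, folds to fs − 35 MHz = 9.38 MHz.
Distinct values: {1.86 MHz, 5.24 MHz, 9.38 MHz}.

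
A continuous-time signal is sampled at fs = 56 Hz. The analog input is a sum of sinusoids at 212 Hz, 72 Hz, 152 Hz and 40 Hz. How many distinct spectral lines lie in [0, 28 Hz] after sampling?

fs/2 = 28 Hz.
212 Hz mod fs = 44 Hz.
44 Hz > fs/2 = 28 Hz, folds to fs − 44 Hz = 12 Hz.
72 Hz mod fs = 16 Hz.
16 Hz ≤ fs/2 = 28 Hz, appears at 16 Hz.
152 Hz mod fs = 40 Hz.
40 Hz > fs/2 = 28 Hz, folds to fs − 40 Hz = 16 Hz.
40 Hz > fs/2 = 28 Hz, folds to fs − 40 Hz = 16 Hz.
Distinct values: {12 Hz, 16 Hz} → 2.

2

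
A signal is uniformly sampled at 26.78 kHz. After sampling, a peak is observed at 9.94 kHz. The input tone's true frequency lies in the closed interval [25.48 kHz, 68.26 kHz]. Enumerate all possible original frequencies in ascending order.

Frequencies that alias to 9.94 kHz are k·fs ± 9.94 kHz for integer k ≥ 0.
k=0: 9.94 kHz.
k=1: 16.84 kHz, 36.72 kHz.
k=2: 43.62 kHz, 63.5 kHz.
k=3: 70.4 kHz, 90.28 kHz.
Within [25.48 kHz, 68.26 kHz]: 36.72 kHz, 43.62 kHz, 63.5 kHz.

36.72 kHz, 43.62 kHz, 63.5 kHz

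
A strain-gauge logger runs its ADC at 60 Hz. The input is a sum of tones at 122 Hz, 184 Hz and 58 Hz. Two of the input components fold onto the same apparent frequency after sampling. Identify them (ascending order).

58 Hz, 122 Hz

fs/2 = 30 Hz.
122 Hz mod fs = 2 Hz.
2 Hz ≤ fs/2 = 30 Hz, appears at 2 Hz.
184 Hz mod fs = 4 Hz.
4 Hz ≤ fs/2 = 30 Hz, appears at 4 Hz.
58 Hz > fs/2 = 30 Hz, folds to fs − 58 Hz = 2 Hz.
58 Hz and 122 Hz both map to 2 Hz.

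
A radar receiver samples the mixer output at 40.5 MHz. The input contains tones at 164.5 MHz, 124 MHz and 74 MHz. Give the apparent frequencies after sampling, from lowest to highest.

2.5 MHz, 7 MHz

fs/2 = 20.25 MHz.
164.5 MHz mod fs = 2.5 MHz.
2.5 MHz ≤ fs/2 = 20.25 MHz, appears at 2.5 MHz.
124 MHz mod fs = 2.5 MHz.
2.5 MHz ≤ fs/2 = 20.25 MHz, appears at 2.5 MHz.
74 MHz mod fs = 33.5 MHz.
33.5 MHz > fs/2 = 20.25 MHz, folds to fs − 33.5 MHz = 7 MHz.
Distinct values: {2.5 MHz, 7 MHz}.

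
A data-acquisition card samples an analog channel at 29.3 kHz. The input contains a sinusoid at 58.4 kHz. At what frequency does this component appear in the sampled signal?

0.2 kHz

58.4 kHz mod fs = 29.1 kHz.
29.1 kHz > fs/2 = 14.65 kHz, folds to fs − 29.1 kHz = 0.2 kHz.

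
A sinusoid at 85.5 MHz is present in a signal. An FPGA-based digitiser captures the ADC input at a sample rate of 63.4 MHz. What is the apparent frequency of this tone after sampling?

85.5 MHz mod fs = 22.1 MHz.
22.1 MHz ≤ fs/2 = 31.7 MHz, appears at 22.1 MHz.

22.1 MHz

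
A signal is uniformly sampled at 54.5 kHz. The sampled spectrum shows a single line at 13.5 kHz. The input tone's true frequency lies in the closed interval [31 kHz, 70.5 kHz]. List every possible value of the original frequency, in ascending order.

41 kHz, 68 kHz

Frequencies that alias to 13.5 kHz are k·fs ± 13.5 kHz for integer k ≥ 0.
k=0: 13.5 kHz.
k=1: 41 kHz, 68 kHz.
k=2: 95.5 kHz, 122.5 kHz.
Within [31 kHz, 70.5 kHz]: 41 kHz, 68 kHz.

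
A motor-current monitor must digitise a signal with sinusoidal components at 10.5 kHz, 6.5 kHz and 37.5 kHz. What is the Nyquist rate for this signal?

75 kHz

Highest-frequency component: 37.5 kHz.
Nyquist rate = 2 × 37.5 kHz = 75 kHz.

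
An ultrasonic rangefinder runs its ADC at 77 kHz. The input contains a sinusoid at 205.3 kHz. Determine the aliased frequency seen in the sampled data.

25.7 kHz

205.3 kHz mod fs = 51.3 kHz.
51.3 kHz > fs/2 = 38.5 kHz, folds to fs − 51.3 kHz = 25.7 kHz.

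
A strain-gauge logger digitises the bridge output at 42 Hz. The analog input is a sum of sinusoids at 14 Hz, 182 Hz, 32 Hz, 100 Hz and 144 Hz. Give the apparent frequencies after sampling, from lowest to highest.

10 Hz, 14 Hz, 16 Hz, 18 Hz

fs/2 = 21 Hz.
14 Hz ≤ fs/2 = 21 Hz, passes unchanged.
182 Hz mod fs = 14 Hz.
14 Hz ≤ fs/2 = 21 Hz, appears at 14 Hz.
32 Hz > fs/2 = 21 Hz, folds to fs − 32 Hz = 10 Hz.
100 Hz mod fs = 16 Hz.
16 Hz ≤ fs/2 = 21 Hz, appears at 16 Hz.
144 Hz mod fs = 18 Hz.
18 Hz ≤ fs/2 = 21 Hz, appears at 18 Hz.
Distinct values: {10 Hz, 14 Hz, 16 Hz, 18 Hz}.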